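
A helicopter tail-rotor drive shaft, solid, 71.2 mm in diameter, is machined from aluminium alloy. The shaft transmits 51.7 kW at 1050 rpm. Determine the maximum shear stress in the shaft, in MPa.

6.63 MPa

ω = 2π·1050/60 = 110.0 rad/s, so T = P/ω = 51.7×10³ / 110.0 = 470.2 N·m.
J = πd⁴/32 = π(0.0712)⁴/32 = 2.523×10^-6 m⁴.
τ_max = T·r/J = 470.2 × 0.0356 / 2.523×10^-6 = 6.634×10^6 Pa.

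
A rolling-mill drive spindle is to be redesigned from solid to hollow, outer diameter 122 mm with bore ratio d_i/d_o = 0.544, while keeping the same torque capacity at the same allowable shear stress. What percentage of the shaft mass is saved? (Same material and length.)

25.2 %

Equal τ_max and T ⇒ the solid shaft needs d_s³ = d_o³(1−k⁴), so d_s = 122·(1−0.544⁴)^(1/3) = 118.3 mm.
Area ratio A_h/A_s = d_o²(1−k²)/d_s² = (1−k²)/(1−k⁴)^(2/3) = 0.7484.
Mass saving = 1 − 0.7484 = 25.2 %.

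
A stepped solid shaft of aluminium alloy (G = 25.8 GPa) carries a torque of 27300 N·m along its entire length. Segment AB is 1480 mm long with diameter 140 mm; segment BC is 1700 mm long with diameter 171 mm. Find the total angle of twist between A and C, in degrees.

J_AB = π(0.140)⁴/32 = 3.77×10^-5 m⁴; J_BC = π(0.171)⁴/32 = 8.39×10^-5 m⁴.
θ = (T/G)·Σ L_i/J_i = (27300/25.8×10⁹)·(1.48/3.77×10^-5 + 1.70/8.39×10^-5) = 0.06295 rad.

3.61°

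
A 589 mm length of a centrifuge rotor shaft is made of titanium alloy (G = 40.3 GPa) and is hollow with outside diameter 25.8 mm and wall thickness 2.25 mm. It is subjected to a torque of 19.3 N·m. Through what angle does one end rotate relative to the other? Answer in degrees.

0.694°

J = π(d_o⁴ − d_i⁴)/32 = π(0.0258⁴ − 0.0213⁴)/32 = 2.329×10^-8 m⁴.
θ = T·L/(G·J) = 19.30 × 0.589 / (40.3×10⁹ × 2.329×10^-8) = 0.01211 rad.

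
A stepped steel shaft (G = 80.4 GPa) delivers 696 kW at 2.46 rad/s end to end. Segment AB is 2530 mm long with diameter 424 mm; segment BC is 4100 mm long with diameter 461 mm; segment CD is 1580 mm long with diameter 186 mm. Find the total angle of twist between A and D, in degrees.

ω = 2.46 rad/s, so T = P/ω = 696×10³ / 2.460 = 282900 N·m.
J_AB = π(0.424)⁴/32 = 3.17×10^-3 m⁴; J_BC = π(0.461)⁴/32 = 4.43×10^-3 m⁴; J_CD = π(0.186)⁴/32 = 1.18×10^-4 m⁴.
θ = (T/G)·Σ L_i/J_i = (282900/80.4×10⁹)·(2.53/3.17×10^-3 + 4.10/4.43×10^-3 + 1.58/1.18×10^-4) = 0.05338 rad.

3.06°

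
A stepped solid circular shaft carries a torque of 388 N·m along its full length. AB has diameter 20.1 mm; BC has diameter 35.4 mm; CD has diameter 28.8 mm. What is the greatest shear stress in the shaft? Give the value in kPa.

Under the same torque, τ_max = 16T/(πd³) is largest where d is smallest — segment AB (d = 20.1 mm).
τ_max = 16·388.0/(π·(0.0201)³) = 2.433×10^8 Pa.

243000 kPa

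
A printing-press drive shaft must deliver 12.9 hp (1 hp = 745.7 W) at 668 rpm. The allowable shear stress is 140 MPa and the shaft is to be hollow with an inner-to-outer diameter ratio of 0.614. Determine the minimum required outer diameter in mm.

18.0 mm

ω = 2π·668/60 = 69.95 rad/s, so T = P/ω = 12.9×745.7 / 69.95 = 137.5 N·m.
For a hollow shaft with d_i/d_o = 0.614: τ_max = 16T/(π d_o³ (1−k⁴)), so d_o = [16T/(π τ_allow (1−k⁴))]^(1/3) = [16·137.5/(π·1.40×10^8·0.8579)]^(1/3) = 0.01800 m.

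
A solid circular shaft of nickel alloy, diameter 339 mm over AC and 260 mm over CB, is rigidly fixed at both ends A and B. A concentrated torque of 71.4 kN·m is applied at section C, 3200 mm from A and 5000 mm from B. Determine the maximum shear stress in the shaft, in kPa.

7640 kPa

Compatibility: T_A·a/J_AC = T_B·b/J_CB with T_A + T_B = T₀.
J_AC = 1.30×10^-3 m⁴, J_CB = 4.49×10^-4 m⁴, so T_A = T₀·(J_AC/a)/((J_AC/a)+(J_CB/b)) = 58460 N·m, T_B = 12940 N·m.
τ in each portion: τ_AC = 7.64×10^6 Pa, τ_CB = 3.75×10^6 Pa; maximum is in AC.
τ_max = T_AC·r/J = 58460·0.170/1.30×10^-3 = 7.642×10^6 Pa.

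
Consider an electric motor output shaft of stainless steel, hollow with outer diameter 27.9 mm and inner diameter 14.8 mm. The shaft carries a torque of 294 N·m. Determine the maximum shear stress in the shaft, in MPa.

74.9 MPa

J = π(d_o⁴ − d_i⁴)/32 = π(0.0279⁴ − 0.0148⁴)/32 = 5.478×10^-8 m⁴.
τ_max = T·r/J = 294.0 × 0.0139 / 5.478×10^-8 = 7.487×10^7 Pa.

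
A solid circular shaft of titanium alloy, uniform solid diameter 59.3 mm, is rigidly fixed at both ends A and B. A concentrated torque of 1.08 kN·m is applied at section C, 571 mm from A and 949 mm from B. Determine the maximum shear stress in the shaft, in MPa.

With uniform GJ and both ends fixed, compatibility θ_AC = θ_CB gives T_A·a = T_B·b, together with T_A + T_B = T₀.
T_A = T₀·b/(a+b) = 1080·949/1520 = 674.3 N·m; T_B = 405.7 N·m.
τ in each portion: τ_AC = 1.65×10^7 Pa, τ_CB = 9.91×10^6 Pa; maximum is in AC.
τ_max = T_AC·r/J = 674.3·0.0296/1.21×10^-6 = 1.647×10^7 Pa.

16.5 MPa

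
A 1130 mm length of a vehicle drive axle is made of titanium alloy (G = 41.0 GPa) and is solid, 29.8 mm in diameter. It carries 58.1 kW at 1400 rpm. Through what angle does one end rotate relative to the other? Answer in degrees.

ω = 2π·1400/60 = 146.6 rad/s, so T = P/ω = 58.1×10³ / 146.6 = 396.3 N·m.
J = πd⁴/32 = π(0.0298)⁴/32 = 7.742×10^-8 m⁴.
θ = T·L/(G·J) = 396.3 × 1.13 / (41.0×10⁹ × 7.742×10^-8) = 0.1411 rad.

8.08°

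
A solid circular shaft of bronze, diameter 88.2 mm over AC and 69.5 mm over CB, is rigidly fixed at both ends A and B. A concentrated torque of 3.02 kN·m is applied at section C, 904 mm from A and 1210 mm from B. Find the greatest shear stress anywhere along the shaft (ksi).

2.52 ksi

Compatibility: T_A·a/J_AC = T_B·b/J_CB with T_A + T_B = T₀.
J_AC = 5.94×10^-6 m⁴, J_CB = 2.29×10^-6 m⁴, so T_A = T₀·(J_AC/a)/((J_AC/a)+(J_CB/b)) = 2345 N·m, T_B = 675.3 N·m.
τ in each portion: τ_AC = 1.74×10^7 Pa, τ_CB = 1.02×10^7 Pa; maximum is in AC.
τ_max = T_AC·r/J = 2345·0.0441/5.94×10^-6 = 1.740×10^7 Pa.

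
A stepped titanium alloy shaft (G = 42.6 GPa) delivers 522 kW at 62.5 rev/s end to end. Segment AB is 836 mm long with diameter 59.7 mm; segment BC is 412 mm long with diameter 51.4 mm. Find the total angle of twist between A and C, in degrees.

ω = 2π·62.5 = 392.7 rad/s, so T = P/ω = 522×10³ / 392.7 = 1329 N·m.
J_AB = π(0.0597)⁴/32 = 1.25×10^-6 m⁴; J_BC = π(0.0514)⁴/32 = 6.85×10^-7 m⁴.
θ = (T/G)·Σ L_i/J_i = (1329/42.6×10⁹)·(0.836/1.25×10^-6 + 0.412/6.85×10^-7) = 0.03968 rad.

2.27°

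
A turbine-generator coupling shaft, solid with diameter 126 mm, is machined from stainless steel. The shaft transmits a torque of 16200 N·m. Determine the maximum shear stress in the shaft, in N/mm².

J = πd⁴/32 = π(0.126)⁴/32 = 2.474×10^-5 m⁴.
τ_max = T·r/J = 16200 × 0.0630 / 2.474×10^-5 = 4.125×10^7 Pa.

41.2 N/mm²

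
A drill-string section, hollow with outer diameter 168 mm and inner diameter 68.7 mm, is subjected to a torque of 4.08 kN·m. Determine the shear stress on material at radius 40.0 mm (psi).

311 psi

J = π(d_o⁴ − d_i⁴)/32 = π(0.168⁴ − 0.0687⁴)/32 = 7.602×10^-5 m⁴.
Shear stress varies linearly with radius: τ = T·r/J = 4080 × 0.0400 / 7.602×10^-5 = 2.147×10^6 Pa.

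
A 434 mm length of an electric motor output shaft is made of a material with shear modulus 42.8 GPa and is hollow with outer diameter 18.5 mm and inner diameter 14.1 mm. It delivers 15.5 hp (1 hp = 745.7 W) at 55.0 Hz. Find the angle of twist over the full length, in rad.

0.0445 rad

ω = 2π·55.0 = 345.6 rad/s, so T = P/ω = 15.5×745.7 / 345.6 = 33.45 N·m.
J = π(d_o⁴ − d_i⁴)/32 = π(0.0185⁴ − 0.0141⁴)/32 = 7.619×10^-9 m⁴.
θ = T·L/(G·J) = 33.45 × 0.434 / (42.8×10⁹ × 7.619×10^-9) = 0.04451 rad.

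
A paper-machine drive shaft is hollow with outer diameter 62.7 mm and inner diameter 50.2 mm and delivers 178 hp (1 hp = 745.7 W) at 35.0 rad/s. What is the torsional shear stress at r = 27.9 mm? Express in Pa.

1.18e8 Pa

ω = 35.0 rad/s, so T = P/ω = 178×745.7 / 35.00 = 3792 N·m.
J = π(d_o⁴ − d_i⁴)/32 = π(0.0627⁴ − 0.0502⁴)/32 = 8.938×10^-7 m⁴.
Shear stress varies linearly with radius: τ = T·r/J = 3792 × 0.0279 / 8.938×10^-7 = 1.184×10^8 Pa.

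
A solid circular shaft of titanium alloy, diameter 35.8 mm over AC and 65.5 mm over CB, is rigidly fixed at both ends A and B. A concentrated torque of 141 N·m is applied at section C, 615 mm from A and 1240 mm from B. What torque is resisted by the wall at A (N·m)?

21.5 N·m

Compatibility: T_A·a/J_AC = T_B·b/J_CB with T_A + T_B = T₀.
J_AC = 1.61×10^-7 m⁴, J_CB = 1.81×10^-6 m⁴, so T_A = T₀·(J_AC/a)/((J_AC/a)+(J_CB/b)) = 21.50 N·m, T_B = 119.5 N·m.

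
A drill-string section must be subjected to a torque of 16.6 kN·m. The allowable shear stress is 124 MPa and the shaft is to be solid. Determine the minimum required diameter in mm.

For a solid shaft τ_max = 16T/(πd³), so d = (16T/(π τ_allow))^(1/3) = (16·16600/(π·1.24×10^8))^(1/3) = 0.08801 m.

88.0 mm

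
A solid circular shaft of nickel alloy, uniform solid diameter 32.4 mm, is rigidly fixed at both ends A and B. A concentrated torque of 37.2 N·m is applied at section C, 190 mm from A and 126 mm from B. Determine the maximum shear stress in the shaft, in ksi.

0.486 ksi

With uniform GJ and both ends fixed, compatibility θ_AC = θ_CB gives T_A·a = T_B·b, together with T_A + T_B = T₀.
T_A = T₀·b/(a+b) = 37.20·126/316.0 = 14.83 N·m; T_B = 22.37 N·m.
τ in each portion: τ_AC = 2.22×10^6 Pa, τ_CB = 3.35×10^6 Pa; maximum is in CB.
τ_max = T_CB·r/J = 22.37·0.0162/1.08×10^-7 = 3.349×10^6 Pa.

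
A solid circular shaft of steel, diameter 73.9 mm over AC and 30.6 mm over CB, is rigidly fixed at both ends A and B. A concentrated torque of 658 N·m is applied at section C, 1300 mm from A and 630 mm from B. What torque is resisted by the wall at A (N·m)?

620 N·m

Compatibility: T_A·a/J_AC = T_B·b/J_CB with T_A + T_B = T₀.
J_AC = 2.93×10^-6 m⁴, J_CB = 8.61×10^-8 m⁴, so T_A = T₀·(J_AC/a)/((J_AC/a)+(J_CB/b)) = 620.4 N·m, T_B = 37.63 N·m.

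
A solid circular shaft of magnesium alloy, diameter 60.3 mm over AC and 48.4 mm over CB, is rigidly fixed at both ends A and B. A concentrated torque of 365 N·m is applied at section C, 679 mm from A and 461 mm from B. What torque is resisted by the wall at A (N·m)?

227 N·m

Compatibility: T_A·a/J_AC = T_B·b/J_CB with T_A + T_B = T₀.
J_AC = 1.30×10^-6 m⁴, J_CB = 5.39×10^-7 m⁴, so T_A = T₀·(J_AC/a)/((J_AC/a)+(J_CB/b)) = 226.5 N·m, T_B = 138.5 N·m.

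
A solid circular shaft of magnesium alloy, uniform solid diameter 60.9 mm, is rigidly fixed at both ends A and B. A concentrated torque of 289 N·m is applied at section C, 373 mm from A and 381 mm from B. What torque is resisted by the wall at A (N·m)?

146 N·m

With uniform GJ and both ends fixed, compatibility θ_AC = θ_CB gives T_A·a = T_B·b, together with T_A + T_B = T₀.
T_A = T₀·b/(a+b) = 289.0·381/754.0 = 146.0 N·m; T_B = 143.0 N·m.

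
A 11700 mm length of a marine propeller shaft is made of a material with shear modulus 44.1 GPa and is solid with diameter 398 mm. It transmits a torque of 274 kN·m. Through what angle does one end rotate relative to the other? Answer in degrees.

1.69°

J = πd⁴/32 = π(0.398)⁴/32 = 2.463×10^-3 m⁴.
θ = T·L/(G·J) = 274000 × 11.7 / (44.1×10⁹ × 2.463×10^-3) = 0.02951 rad.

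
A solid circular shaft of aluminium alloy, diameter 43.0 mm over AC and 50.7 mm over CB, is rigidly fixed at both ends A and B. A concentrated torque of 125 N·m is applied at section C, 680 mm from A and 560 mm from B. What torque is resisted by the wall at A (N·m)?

Compatibility: T_A·a/J_AC = T_B·b/J_CB with T_A + T_B = T₀.
J_AC = 3.36×10^-7 m⁴, J_CB = 6.49×10^-7 m⁴, so T_A = T₀·(J_AC/a)/((J_AC/a)+(J_CB/b)) = 37.35 N·m, T_B = 87.65 N·m.

37.3 N·m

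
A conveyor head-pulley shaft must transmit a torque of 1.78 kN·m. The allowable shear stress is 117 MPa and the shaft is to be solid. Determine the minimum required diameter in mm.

For a solid shaft τ_max = 16T/(πd³), so d = (16T/(π τ_allow))^(1/3) = (16·1780/(π·1.17×10^8))^(1/3) = 0.04263 m.

42.6 mm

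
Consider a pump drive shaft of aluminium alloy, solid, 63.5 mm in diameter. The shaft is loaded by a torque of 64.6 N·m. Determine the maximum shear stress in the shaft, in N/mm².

1.28 N/mm²

J = πd⁴/32 = π(0.0635)⁴/32 = 1.596×10^-6 m⁴.
τ_max = T·r/J = 64.60 × 0.0318 / 1.596×10^-6 = 1.285×10^6 Pa.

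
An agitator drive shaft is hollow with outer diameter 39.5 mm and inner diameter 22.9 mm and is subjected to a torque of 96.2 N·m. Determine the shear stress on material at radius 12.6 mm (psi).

J = π(d_o⁴ − d_i⁴)/32 = π(0.0395⁴ − 0.0229⁴)/32 = 2.120×10^-7 m⁴.
Shear stress varies linearly with radius: τ = T·r/J = 96.20 × 0.0126 / 2.120×10^-7 = 5.718×10^6 Pa.

829 psi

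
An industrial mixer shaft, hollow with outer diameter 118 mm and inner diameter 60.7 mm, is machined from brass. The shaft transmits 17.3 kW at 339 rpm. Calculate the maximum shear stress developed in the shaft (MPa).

1.62 MPa

ω = 2π·339/60 = 35.50 rad/s, so T = P/ω = 17.3×10³ / 35.50 = 487.3 N·m.
J = π(d_o⁴ − d_i⁴)/32 = π(0.118⁴ − 0.0607⁴)/32 = 1.770×10^-5 m⁴.
τ_max = T·r/J = 487.3 × 0.0590 / 1.770×10^-5 = 1.624×10^6 Pa.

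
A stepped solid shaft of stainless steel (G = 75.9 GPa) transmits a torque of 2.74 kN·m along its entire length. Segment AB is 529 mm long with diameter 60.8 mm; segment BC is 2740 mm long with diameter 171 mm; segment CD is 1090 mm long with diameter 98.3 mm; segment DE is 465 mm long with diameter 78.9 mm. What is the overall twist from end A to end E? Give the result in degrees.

J_AB = π(0.0608)⁴/32 = 1.34×10^-6 m⁴; J_BC = π(0.171)⁴/32 = 8.39×10^-5 m⁴; J_CD = π(0.0983)⁴/32 = 9.17×10^-6 m⁴; J_DE = π(0.0789)⁴/32 = 3.80×10^-6 m⁴.
θ = (T/G)·Σ L_i/J_i = (2740/75.9×10⁹)·(0.529/1.34×10^-6 + 2.74/8.39×10^-5 + 1.09/9.17×10^-6 + 0.465/3.80×10^-6) = 0.02412 rad.

1.38°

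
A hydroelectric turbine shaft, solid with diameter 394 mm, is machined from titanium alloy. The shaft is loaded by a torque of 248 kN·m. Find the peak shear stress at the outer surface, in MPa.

20.7 MPa

J = πd⁴/32 = π(0.394)⁴/32 = 2.366×10^-3 m⁴.
τ_max = T·r/J = 248000 × 0.197 / 2.366×10^-3 = 2.065×10^7 Pa.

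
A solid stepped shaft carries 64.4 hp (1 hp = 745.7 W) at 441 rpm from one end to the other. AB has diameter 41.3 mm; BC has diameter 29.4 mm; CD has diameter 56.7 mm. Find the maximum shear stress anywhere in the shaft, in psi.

ω = 2π·441/60 = 46.18 rad/s, so T = P/ω = 64.4×745.7 / 46.18 = 1040 N·m.
Under the same torque, τ_max = 16T/(πd³) is largest where d is smallest — segment BC (d = 29.4 mm).
τ_max = 16·1040/(π·(0.0294)³) = 2.084×10^8 Pa.

30200 psi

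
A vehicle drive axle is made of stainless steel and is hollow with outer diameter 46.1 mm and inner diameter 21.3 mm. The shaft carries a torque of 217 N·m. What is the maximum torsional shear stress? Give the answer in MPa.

J = π(d_o⁴ − d_i⁴)/32 = π(0.0461⁴ − 0.0213⁴)/32 = 4.232×10^-7 m⁴.
τ_max = T·r/J = 217.0 × 0.0231 / 4.232×10^-7 = 1.182×10^7 Pa.

11.8 MPa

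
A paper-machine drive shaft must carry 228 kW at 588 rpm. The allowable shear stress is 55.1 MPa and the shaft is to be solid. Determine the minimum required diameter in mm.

69.9 mm

ω = 2π·588/60 = 61.58 rad/s, so T = P/ω = 228×10³ / 61.58 = 3703 N·m.
For a solid shaft τ_max = 16T/(πd³), so d = (16T/(π τ_allow))^(1/3) = (16·3703/(π·5.51×10^7))^(1/3) = 0.06995 m.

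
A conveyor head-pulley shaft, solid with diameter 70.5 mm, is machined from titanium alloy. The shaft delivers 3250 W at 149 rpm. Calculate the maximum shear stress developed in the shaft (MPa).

3.03 MPa

ω = 2π·149/60 = 15.60 rad/s, so T = P/ω = 3250 / 15.60 = 208.3 N·m.
J = πd⁴/32 = π(0.0705)⁴/32 = 2.425×10^-6 m⁴.
τ_max = T·r/J = 208.3 × 0.0352 / 2.425×10^-6 = 3.027×10^6 Pa.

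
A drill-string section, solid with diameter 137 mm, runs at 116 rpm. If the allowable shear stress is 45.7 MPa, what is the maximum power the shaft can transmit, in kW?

J = πd⁴/32 = π(0.137)⁴/32 = 3.458×10^-5 m⁴.
T_max = τ_allow·J/r = 4.57×10^7 × 3.458×10^-5 / 0.0685 = 23070 N·m.
ω = 2π·116/60 = 12.15 rad/s, so P_max = T_max·ω = 2.803×10^5 W.

280 kW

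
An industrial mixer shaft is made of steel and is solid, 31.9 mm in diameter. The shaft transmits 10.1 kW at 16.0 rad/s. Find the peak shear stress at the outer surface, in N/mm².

ω = 16.0 rad/s, so T = P/ω = 10.1×10³ / 16.00 = 631.2 N·m.
J = πd⁴/32 = π(0.0319)⁴/32 = 1.017×10^-7 m⁴.
τ_max = T·r/J = 631.2 × 0.0159 / 1.017×10^-7 = 9.904×10^7 Pa.

99.0 N/mm²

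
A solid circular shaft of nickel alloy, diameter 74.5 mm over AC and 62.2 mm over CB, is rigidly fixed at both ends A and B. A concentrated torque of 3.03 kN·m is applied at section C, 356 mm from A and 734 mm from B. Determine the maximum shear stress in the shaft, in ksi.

Compatibility: T_A·a/J_AC = T_B·b/J_CB with T_A + T_B = T₀.
J_AC = 3.02×10^-6 m⁴, J_CB = 1.47×10^-6 m⁴, so T_A = T₀·(J_AC/a)/((J_AC/a)+(J_CB/b)) = 2452 N·m, T_B = 577.9 N·m.
τ in each portion: τ_AC = 3.02×10^7 Pa, τ_CB = 1.22×10^7 Pa; maximum is in AC.
τ_max = T_AC·r/J = 2452·0.0372/3.02×10^-6 = 3.020×10^7 Pa.

4.38 ksi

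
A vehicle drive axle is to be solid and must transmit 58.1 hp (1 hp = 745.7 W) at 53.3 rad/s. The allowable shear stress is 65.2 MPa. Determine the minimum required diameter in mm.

ω = 53.3 rad/s, so T = P/ω = 58.1×745.7 / 53.30 = 812.9 N·m.
For a solid shaft τ_max = 16T/(πd³), so d = (16T/(π τ_allow))^(1/3) = (16·812.9/(π·6.52×10^7))^(1/3) = 0.03989 m.

39.9 mm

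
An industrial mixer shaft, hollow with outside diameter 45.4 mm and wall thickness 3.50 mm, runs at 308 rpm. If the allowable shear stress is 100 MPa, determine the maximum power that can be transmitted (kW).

J = π(d_o⁴ − d_i⁴)/32 = π(0.0454⁴ − 0.0384⁴)/32 = 2.036×10^-7 m⁴.
T_max = τ_allow·J/r = 1.00×10^8 × 2.036×10^-7 / 0.0227 = 897.0 N·m.
ω = 2π·308/60 = 32.25 rad/s, so P_max = T_max·ω = 2.893×10^4 W.

28.9 kW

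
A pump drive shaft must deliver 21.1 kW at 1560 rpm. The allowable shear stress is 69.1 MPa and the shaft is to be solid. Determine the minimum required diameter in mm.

ω = 2π·1560/60 = 163.4 rad/s, so T = P/ω = 21.1×10³ / 163.4 = 129.2 N·m.
For a solid shaft τ_max = 16T/(πd³), so d = (16T/(π τ_allow))^(1/3) = (16·129.2/(π·6.91×10^7))^(1/3) = 0.02119 m.

21.2 mm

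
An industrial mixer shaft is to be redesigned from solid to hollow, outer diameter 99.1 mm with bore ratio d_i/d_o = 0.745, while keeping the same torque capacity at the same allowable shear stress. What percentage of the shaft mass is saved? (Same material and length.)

Equal τ_max and T ⇒ the solid shaft needs d_s³ = d_o³(1−k⁴), so d_s = 99.1·(1−0.745⁴)^(1/3) = 87.65 mm.
Area ratio A_h/A_s = d_o²(1−k²)/d_s² = (1−k²)/(1−k⁴)^(2/3) = 0.5688.
Mass saving = 1 − 0.5688 = 43.1 %.

43.1 %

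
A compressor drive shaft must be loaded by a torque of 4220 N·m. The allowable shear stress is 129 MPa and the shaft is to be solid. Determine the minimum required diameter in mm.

55.0 mm

For a solid shaft τ_max = 16T/(πd³), so d = (16T/(π τ_allow))^(1/3) = (16·4220/(π·1.29×10^8))^(1/3) = 0.05503 m.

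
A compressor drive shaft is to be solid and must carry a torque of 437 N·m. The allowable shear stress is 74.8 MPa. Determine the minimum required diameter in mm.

For a solid shaft τ_max = 16T/(πd³), so d = (16T/(π τ_allow))^(1/3) = (16·437.0/(π·7.48×10^7))^(1/3) = 0.03099 m.

31.0 mm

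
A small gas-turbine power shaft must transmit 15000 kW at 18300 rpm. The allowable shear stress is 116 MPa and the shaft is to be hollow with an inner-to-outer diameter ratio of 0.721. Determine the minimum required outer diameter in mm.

ω = 2π·18300/60 = 1916 rad/s, so T = P/ω = 15000×10³ / 1916 = 7827 N·m.
For a hollow shaft with d_i/d_o = 0.721: τ_max = 16T/(π d_o³ (1−k⁴)), so d_o = [16T/(π τ_allow (1−k⁴))]^(1/3) = [16·7827/(π·1.16×10^8·0.7298)]^(1/3) = 0.07780 m.

77.8 mm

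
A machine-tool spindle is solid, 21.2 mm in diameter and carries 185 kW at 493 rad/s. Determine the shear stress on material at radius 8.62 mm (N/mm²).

163 N/mm²

ω = 493 rad/s, so T = P/ω = 185×10³ / 493.0 = 375.3 N·m.
J = πd⁴/32 = π(0.0212)⁴/32 = 1.983×10^-8 m⁴.
Shear stress varies linearly with radius: τ = T·r/J = 375.3 × 0.00862 / 1.983×10^-8 = 1.631×10^8 Pa.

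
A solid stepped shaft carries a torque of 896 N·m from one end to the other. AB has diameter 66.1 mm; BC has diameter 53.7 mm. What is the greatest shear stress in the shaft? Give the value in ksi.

Under the same torque, τ_max = 16T/(πd³) is largest where d is smallest — segment BC (d = 53.7 mm).
τ_max = 16·896.0/(π·(0.0537)³) = 2.947×10^7 Pa.

4.27 ksi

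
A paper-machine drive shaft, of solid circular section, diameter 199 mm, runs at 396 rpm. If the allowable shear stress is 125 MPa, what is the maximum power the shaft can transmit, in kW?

J = πd⁴/32 = π(0.199)⁴/32 = 1.540×10^-4 m⁴.
T_max = τ_allow·J/r = 1.25×10^8 × 1.540×10^-4 / 0.0995 = 193400 N·m.
ω = 2π·396/60 = 41.47 rad/s, so P_max = T_max·ω = 8.021×10^6 W.

8020 kW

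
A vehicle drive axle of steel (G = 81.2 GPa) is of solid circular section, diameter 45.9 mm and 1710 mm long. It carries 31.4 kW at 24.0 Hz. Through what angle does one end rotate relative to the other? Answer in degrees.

0.577°

ω = 2π·24.0 = 150.8 rad/s, so T = P/ω = 31.4×10³ / 150.8 = 208.2 N·m.
J = πd⁴/32 = π(0.0459)⁴/32 = 4.358×10^-7 m⁴.
θ = T·L/(G·J) = 208.2 × 1.71 / (81.2×10⁹ × 4.358×10^-7) = 0.01006 rad.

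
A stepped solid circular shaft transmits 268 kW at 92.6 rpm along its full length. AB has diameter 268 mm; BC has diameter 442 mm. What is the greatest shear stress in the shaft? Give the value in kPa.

ω = 2π·92.6/60 = 9.697 rad/s, so T = P/ω = 268×10³ / 9.697 = 27640 N·m.
Under the same torque, τ_max = 16T/(πd³) is largest where d is smallest — segment AB (d = 268 mm).
τ_max = 16·27640/(π·(0.268)³) = 7.312×10^6 Pa.

7310 kPa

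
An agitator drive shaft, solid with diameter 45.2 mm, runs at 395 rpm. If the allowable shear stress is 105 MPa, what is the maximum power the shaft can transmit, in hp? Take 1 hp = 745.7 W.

106 hp

J = πd⁴/32 = π(0.0452)⁴/32 = 4.098×10^-7 m⁴.
T_max = τ_allow·J/r = 1.05×10^8 × 4.098×10^-7 / 0.0226 = 1904 N·m.
ω = 2π·395/60 = 41.36 rad/s, so P_max = T_max·ω = 7.875×10^4 W.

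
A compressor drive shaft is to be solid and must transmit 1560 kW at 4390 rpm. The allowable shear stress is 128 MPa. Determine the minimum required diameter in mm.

ω = 2π·4390/60 = 459.7 rad/s, so T = P/ω = 1560×10³ / 459.7 = 3393 N·m.
For a solid shaft τ_max = 16T/(πd³), so d = (16T/(π τ_allow))^(1/3) = (16·3393/(π·1.28×10^8))^(1/3) = 0.05130 m.

51.3 mm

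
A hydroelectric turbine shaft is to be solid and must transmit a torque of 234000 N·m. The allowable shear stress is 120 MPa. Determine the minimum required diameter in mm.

215 mm

For a solid shaft τ_max = 16T/(πd³), so d = (16T/(π τ_allow))^(1/3) = (16·234000/(π·1.20×10^8))^(1/3) = 0.2149 m.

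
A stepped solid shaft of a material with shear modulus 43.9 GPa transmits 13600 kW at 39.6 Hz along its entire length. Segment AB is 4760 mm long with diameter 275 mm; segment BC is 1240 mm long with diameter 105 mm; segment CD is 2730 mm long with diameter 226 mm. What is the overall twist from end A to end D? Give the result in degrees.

ω = 2π·39.6 = 248.8 rad/s, so T = P/ω = 13600×10³ / 248.8 = 54660 N·m.
J_AB = π(0.275)⁴/32 = 5.61×10^-4 m⁴; J_BC = π(0.105)⁴/32 = 1.19×10^-5 m⁴; J_CD = π(0.226)⁴/32 = 2.56×10^-4 m⁴.
θ = (T/G)·Σ L_i/J_i = (54660/43.9×10⁹)·(4.76/5.61×10^-4 + 1.24/1.19×10^-5 + 2.73/2.56×10^-4) = 0.1532 rad.

8.78°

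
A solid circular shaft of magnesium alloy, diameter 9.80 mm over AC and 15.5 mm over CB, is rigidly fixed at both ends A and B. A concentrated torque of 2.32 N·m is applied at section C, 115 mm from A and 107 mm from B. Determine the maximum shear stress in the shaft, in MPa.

2.76 MPa

Compatibility: T_A·a/J_AC = T_B·b/J_CB with T_A + T_B = T₀.
J_AC = 9.06×10^-10 m⁴, J_CB = 5.67×10^-9 m⁴, so T_A = T₀·(J_AC/a)/((J_AC/a)+(J_CB/b)) = 0.3003 N·m, T_B = 2.020 N·m.
τ in each portion: τ_AC = 1.62×10^6 Pa, τ_CB = 2.76×10^6 Pa; maximum is in CB.
τ_max = T_CB·r/J = 2.020·0.00775/5.67×10^-9 = 2.762×10^6 Pa.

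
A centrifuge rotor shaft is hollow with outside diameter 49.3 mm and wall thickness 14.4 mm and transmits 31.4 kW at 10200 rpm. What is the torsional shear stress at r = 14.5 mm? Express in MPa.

ω = 2π·10200/60 = 1068 rad/s, so T = P/ω = 31.4×10³ / 1068 = 29.40 N·m.
J = π(d_o⁴ − d_i⁴)/32 = π(0.0493⁴ − 0.0205⁴)/32 = 5.626×10^-7 m⁴.
Shear stress varies linearly with radius: τ = T·r/J = 29.40 × 0.0145 / 5.626×10^-7 = 7.576×10^5 Pa.

0.758 MPa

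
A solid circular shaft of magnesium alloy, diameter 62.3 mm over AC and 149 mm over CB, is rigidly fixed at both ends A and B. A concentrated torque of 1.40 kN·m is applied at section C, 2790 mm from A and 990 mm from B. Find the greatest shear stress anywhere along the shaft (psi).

309 psi

Compatibility: T_A·a/J_AC = T_B·b/J_CB with T_A + T_B = T₀.
J_AC = 1.48×10^-6 m⁴, J_CB = 4.84×10^-5 m⁴, so T_A = T₀·(J_AC/a)/((J_AC/a)+(J_CB/b)) = 15.02 N·m, T_B = 1385 N·m.
τ in each portion: τ_AC = 3.16×10^5 Pa, τ_CB = 2.13×10^6 Pa; maximum is in CB.
τ_max = T_CB·r/J = 1385·0.0745/4.84×10^-5 = 2.132×10^6 Pa.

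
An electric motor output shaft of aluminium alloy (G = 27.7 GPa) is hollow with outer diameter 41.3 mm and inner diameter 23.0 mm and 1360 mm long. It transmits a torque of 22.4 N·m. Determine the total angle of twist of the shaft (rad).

J = π(d_o⁴ − d_i⁴)/32 = π(0.0413⁴ − 0.0230⁴)/32 = 2.582×10^-7 m⁴.
θ = T·L/(G·J) = 22.40 × 1.36 / (27.7×10⁹ × 2.582×10^-7) = 4.260×10^-3 rad.

0.00426 rad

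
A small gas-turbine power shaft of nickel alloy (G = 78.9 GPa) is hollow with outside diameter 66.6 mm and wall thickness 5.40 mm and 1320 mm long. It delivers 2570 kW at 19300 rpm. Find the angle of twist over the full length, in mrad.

21.7 mrad

ω = 2π·19300/60 = 2021 rad/s, so T = P/ω = 2570×10³ / 2021 = 1272 N·m.
J = π(d_o⁴ − d_i⁴)/32 = π(0.0666⁴ − 0.0558⁴)/32 = 9.797×10^-7 m⁴.
θ = T·L/(G·J) = 1272 × 1.32 / (78.9×10⁹ × 9.797×10^-7) = 0.02171 rad.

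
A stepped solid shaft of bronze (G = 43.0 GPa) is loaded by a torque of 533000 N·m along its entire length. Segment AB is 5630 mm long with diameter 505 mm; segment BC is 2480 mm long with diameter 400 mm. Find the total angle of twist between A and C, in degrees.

J_AB = π(0.505)⁴/32 = 6.39×10^-3 m⁴; J_BC = π(0.400)⁴/32 = 2.51×10^-3 m⁴.
θ = (T/G)·Σ L_i/J_i = (533000/43.0×10⁹)·(5.63/6.39×10^-3 + 2.48/2.51×10^-3) = 0.02316 rad.

1.33°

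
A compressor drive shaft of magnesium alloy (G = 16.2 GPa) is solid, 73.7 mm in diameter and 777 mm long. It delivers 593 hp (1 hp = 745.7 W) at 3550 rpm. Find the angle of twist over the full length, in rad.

ω = 2π·3550/60 = 371.8 rad/s, so T = P/ω = 593×745.7 / 371.8 = 1189 N·m.
J = πd⁴/32 = π(0.0737)⁴/32 = 2.896×10^-6 m⁴.
θ = T·L/(G·J) = 1189 × 0.777 / (16.2×10⁹ × 2.896×10^-6) = 0.01970 rad.

0.0197 rad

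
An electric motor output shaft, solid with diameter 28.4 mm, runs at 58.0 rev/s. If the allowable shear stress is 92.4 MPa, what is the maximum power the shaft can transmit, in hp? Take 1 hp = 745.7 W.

J = πd⁴/32 = π(0.0284)⁴/32 = 6.387×10^-8 m⁴.
T_max = τ_allow·J/r = 9.24×10^7 × 6.387×10^-8 / 0.0142 = 415.6 N·m.
ω = 2π·58.0 = 364.4 rad/s, so P_max = T_max·ω = 1.514×10^5 W.

203 hp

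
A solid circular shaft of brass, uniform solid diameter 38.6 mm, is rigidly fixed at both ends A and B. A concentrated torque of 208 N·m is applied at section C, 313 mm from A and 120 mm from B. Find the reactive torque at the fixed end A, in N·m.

With uniform GJ and both ends fixed, compatibility θ_AC = θ_CB gives T_A·a = T_B·b, together with T_A + T_B = T₀.
T_A = T₀·b/(a+b) = 208.0·120/433.0 = 57.64 N·m; T_B = 150.4 N·m.

57.6 N·m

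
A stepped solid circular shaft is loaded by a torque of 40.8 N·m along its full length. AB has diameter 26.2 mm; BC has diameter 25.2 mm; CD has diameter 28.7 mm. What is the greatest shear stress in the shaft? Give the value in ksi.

Under the same torque, τ_max = 16T/(πd³) is largest where d is smallest — segment BC (d = 25.2 mm).
τ_max = 16·40.80/(π·(0.0252)³) = 1.298×10^7 Pa.

1.88 ksi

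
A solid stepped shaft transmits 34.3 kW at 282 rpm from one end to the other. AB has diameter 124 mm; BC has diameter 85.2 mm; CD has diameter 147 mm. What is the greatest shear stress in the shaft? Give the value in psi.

ω = 2π·282/60 = 29.53 rad/s, so T = P/ω = 34.3×10³ / 29.53 = 1161 N·m.
Under the same torque, τ_max = 16T/(πd³) is largest where d is smallest — segment BC (d = 85.2 mm).
τ_max = 16·1161/(π·(0.0852)³) = 9.565×10^6 Pa.

1390 psi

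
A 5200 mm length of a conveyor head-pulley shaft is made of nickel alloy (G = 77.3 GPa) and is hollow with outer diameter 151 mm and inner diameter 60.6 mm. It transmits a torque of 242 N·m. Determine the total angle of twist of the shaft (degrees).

0.0188°

J = π(d_o⁴ − d_i⁴)/32 = π(0.151⁴ − 0.0606⁴)/32 = 4.972×10^-5 m⁴.
θ = T·L/(G·J) = 242.0 × 5.20 / (77.3×10⁹ × 4.972×10^-5) = 3.275×10^-4 rad.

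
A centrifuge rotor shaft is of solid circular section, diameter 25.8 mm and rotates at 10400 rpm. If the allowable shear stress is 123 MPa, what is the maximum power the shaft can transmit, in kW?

452 kW

J = πd⁴/32 = π(0.0258)⁴/32 = 4.350×10^-8 m⁴.
T_max = τ_allow·J/r = 1.23×10^8 × 4.350×10^-8 / 0.0129 = 414.8 N·m.
ω = 2π·10400/60 = 1089 rad/s, so P_max = T_max·ω = 4.517×10^5 W.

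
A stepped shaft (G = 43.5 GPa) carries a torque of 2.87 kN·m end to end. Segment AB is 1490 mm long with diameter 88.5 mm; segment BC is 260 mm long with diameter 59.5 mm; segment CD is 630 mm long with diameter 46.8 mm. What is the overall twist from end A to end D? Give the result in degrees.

J_AB = π(0.0885)⁴/32 = 6.02×10^-6 m⁴; J_BC = π(0.0595)⁴/32 = 1.23×10^-6 m⁴; J_CD = π(0.0468)⁴/32 = 4.71×10^-7 m⁴.
θ = (T/G)·Σ L_i/J_i = (2870/43.5×10⁹)·(1.49/6.02×10^-6 + 0.260/1.23×10^-6 + 0.630/4.71×10^-7) = 0.1185 rad.

6.79°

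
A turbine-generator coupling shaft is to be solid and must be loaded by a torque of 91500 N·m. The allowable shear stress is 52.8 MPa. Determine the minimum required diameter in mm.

For a solid shaft τ_max = 16T/(πd³), so d = (16T/(π τ_allow))^(1/3) = (16·91500/(π·5.28×10^7))^(1/3) = 0.2067 m.

207 mm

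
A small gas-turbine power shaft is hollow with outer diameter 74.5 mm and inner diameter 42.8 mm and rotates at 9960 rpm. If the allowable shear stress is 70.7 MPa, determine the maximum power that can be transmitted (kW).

J = π(d_o⁴ − d_i⁴)/32 = π(0.0745⁴ − 0.0428⁴)/32 = 2.695×10^-6 m⁴.
T_max = τ_allow·J/r = 7.07×10^7 × 2.695×10^-6 / 0.0372 = 5115 N·m.
ω = 2π·9960/60 = 1043 rad/s, so P_max = T_max·ω = 5.335×10^6 W.

5330 kW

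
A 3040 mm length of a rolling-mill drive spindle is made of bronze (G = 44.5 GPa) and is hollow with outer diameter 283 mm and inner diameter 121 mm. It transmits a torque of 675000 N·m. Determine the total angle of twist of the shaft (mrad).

J = π(d_o⁴ − d_i⁴)/32 = π(0.283⁴ − 0.121⁴)/32 = 6.087×10^-4 m⁴.
θ = T·L/(G·J) = 675000 × 3.04 / (44.5×10⁹ × 6.087×10^-4) = 0.07576 rad.

75.8 mrad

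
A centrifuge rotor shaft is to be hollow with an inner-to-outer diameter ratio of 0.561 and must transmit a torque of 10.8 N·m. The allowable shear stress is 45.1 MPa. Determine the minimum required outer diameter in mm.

11.1 mm

For a hollow shaft with d_i/d_o = 0.561: τ_max = 16T/(π d_o³ (1−k⁴)), so d_o = [16T/(π τ_allow (1−k⁴))]^(1/3) = [16·10.80/(π·4.51×10^7·0.9010)]^(1/3) = 0.01106 m.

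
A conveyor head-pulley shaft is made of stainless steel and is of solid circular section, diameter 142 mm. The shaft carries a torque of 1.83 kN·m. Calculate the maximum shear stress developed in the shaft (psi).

472 psi

J = πd⁴/32 = π(0.142)⁴/32 = 3.992×10^-5 m⁴.
τ_max = T·r/J = 1830 × 0.0710 / 3.992×10^-5 = 3.255×10^6 Pa.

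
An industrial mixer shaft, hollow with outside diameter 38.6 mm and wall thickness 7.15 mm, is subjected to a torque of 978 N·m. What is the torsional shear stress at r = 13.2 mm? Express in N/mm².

J = π(d_o⁴ − d_i⁴)/32 = π(0.0386⁴ − 0.0243⁴)/32 = 1.837×10^-7 m⁴.
Shear stress varies linearly with radius: τ = T·r/J = 978.0 × 0.0132 / 1.837×10^-7 = 7.027×10^7 Pa.

70.3 N/mm²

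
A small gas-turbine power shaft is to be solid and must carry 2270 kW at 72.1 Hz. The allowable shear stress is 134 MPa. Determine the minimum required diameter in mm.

ω = 2π·72.1 = 453.0 rad/s, so T = P/ω = 2270×10³ / 453.0 = 5011 N·m.
For a solid shaft τ_max = 16T/(πd³), so d = (16T/(π τ_allow))^(1/3) = (16·5011/(π·1.34×10^8))^(1/3) = 0.05753 m.

57.5 mm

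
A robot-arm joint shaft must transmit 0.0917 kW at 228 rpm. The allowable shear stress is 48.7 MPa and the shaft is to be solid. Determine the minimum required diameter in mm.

7.38 mm

ω = 2π·228/60 = 23.88 rad/s, so T = P/ω = 0.0917×10³ / 23.88 = 3.841 N·m.
For a solid shaft τ_max = 16T/(πd³), so d = (16T/(π τ_allow))^(1/3) = (16·3.841/(π·4.87×10^7))^(1/3) = 0.007378 m.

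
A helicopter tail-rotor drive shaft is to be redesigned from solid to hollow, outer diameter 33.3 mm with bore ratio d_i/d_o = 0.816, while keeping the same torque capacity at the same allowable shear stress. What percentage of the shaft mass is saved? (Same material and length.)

50.6 %

Equal τ_max and T ⇒ the solid shaft needs d_s³ = d_o³(1−k⁴), so d_s = 33.3·(1−0.816⁴)^(1/3) = 27.39 mm.
Area ratio A_h/A_s = d_o²(1−k²)/d_s² = (1−k²)/(1−k⁴)^(2/3) = 0.4938.
Mass saving = 1 − 0.4938 = 50.6 %.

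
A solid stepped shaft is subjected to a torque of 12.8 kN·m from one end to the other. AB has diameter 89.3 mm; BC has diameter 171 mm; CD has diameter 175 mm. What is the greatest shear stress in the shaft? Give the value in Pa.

Under the same torque, τ_max = 16T/(πd³) is largest where d is smallest — segment AB (d = 89.3 mm).
τ_max = 16·12800/(π·(0.0893)³) = 9.154×10^7 Pa.

9.15e7 Pa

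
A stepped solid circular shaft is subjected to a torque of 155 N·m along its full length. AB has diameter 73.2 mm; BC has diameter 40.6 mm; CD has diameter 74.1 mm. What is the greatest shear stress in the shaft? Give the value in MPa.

11.8 MPa

Under the same torque, τ_max = 16T/(πd³) is largest where d is smallest — segment BC (d = 40.6 mm).
τ_max = 16·155.0/(π·(0.0406)³) = 1.180×10^7 Pa.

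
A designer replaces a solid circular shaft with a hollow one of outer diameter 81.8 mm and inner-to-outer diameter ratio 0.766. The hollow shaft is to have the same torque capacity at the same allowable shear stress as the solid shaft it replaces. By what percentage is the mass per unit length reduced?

Equal τ_max and T ⇒ the solid shaft needs d_s³ = d_o³(1−k⁴), so d_s = 81.8·(1−0.766⁴)^(1/3) = 71.07 mm.
Area ratio A_h/A_s = d_o²(1−k²)/d_s² = (1−k²)/(1−k⁴)^(2/3) = 0.5475.
Mass saving = 1 − 0.5475 = 45.2 %.

45.2 %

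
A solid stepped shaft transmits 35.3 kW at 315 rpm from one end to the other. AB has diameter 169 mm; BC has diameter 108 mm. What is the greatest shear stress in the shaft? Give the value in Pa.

4.33e6 Pa

ω = 2π·315/60 = 32.99 rad/s, so T = P/ω = 35.3×10³ / 32.99 = 1070 N·m.
Under the same torque, τ_max = 16T/(πd³) is largest where d is smallest — segment BC (d = 108 mm).
τ_max = 16·1070/(π·(0.108)³) = 4.326×10^6 Pa.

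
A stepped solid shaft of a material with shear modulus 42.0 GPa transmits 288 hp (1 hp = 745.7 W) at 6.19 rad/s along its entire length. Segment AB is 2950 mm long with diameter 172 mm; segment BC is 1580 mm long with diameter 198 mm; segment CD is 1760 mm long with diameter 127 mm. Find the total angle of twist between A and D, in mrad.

93.9 mrad

ω = 6.19 rad/s, so T = P/ω = 288×745.7 / 6.190 = 34690 N·m.
J_AB = π(0.172)⁴/32 = 8.59×10^-5 m⁴; J_BC = π(0.198)⁴/32 = 1.51×10^-4 m⁴; J_CD = π(0.127)⁴/32 = 2.55×10^-5 m⁴.
θ = (T/G)·Σ L_i/J_i = (34690/42.0×10⁹)·(2.95/8.59×10^-5 + 1.58/1.51×10^-4 + 1.76/2.55×10^-5) = 0.09394 rad.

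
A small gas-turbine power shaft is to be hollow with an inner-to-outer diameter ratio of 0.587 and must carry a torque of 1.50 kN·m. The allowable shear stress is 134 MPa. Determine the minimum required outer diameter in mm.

40.1 mm

For a hollow shaft with d_i/d_o = 0.587: τ_max = 16T/(π d_o³ (1−k⁴)), so d_o = [16T/(π τ_allow (1−k⁴))]^(1/3) = [16·1500/(π·1.34×10^8·0.8813)]^(1/3) = 0.04014 m.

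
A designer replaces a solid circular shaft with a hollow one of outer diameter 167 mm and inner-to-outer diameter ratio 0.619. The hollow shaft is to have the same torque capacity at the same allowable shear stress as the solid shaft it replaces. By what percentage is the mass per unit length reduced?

Equal τ_max and T ⇒ the solid shaft needs d_s³ = d_o³(1−k⁴), so d_s = 167·(1−0.619⁴)^(1/3) = 158.4 mm.
Area ratio A_h/A_s = d_o²(1−k²)/d_s² = (1−k²)/(1−k⁴)^(2/3) = 0.6857.
Mass saving = 1 − 0.6857 = 31.4 %.

31.4 %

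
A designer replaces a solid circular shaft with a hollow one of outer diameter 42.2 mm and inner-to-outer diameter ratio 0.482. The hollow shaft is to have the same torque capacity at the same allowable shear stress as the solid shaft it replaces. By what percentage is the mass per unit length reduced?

Equal τ_max and T ⇒ the solid shaft needs d_s³ = d_o³(1−k⁴), so d_s = 42.2·(1−0.482⁴)^(1/3) = 41.43 mm.
Area ratio A_h/A_s = d_o²(1−k²)/d_s² = (1−k²)/(1−k⁴)^(2/3) = 0.7966.
Mass saving = 1 − 0.7966 = 20.3 %.

20.3 %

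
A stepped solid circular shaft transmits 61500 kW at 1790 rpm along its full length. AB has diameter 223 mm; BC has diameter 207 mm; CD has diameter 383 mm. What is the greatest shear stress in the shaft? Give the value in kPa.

ω = 2π·1790/60 = 187.4 rad/s, so T = P/ω = 61500×10³ / 187.4 = 328100 N·m.
Under the same torque, τ_max = 16T/(πd³) is largest where d is smallest — segment BC (d = 207 mm).
τ_max = 16·328100/(π·(0.207)³) = 1.884×10^8 Pa.

188000 kPa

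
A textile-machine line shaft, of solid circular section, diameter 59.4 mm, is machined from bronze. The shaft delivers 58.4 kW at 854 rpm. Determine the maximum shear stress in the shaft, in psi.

ω = 2π·854/60 = 89.43 rad/s, so T = P/ω = 58.4×10³ / 89.43 = 653.0 N·m.
J = πd⁴/32 = π(0.0594)⁴/32 = 1.222×10^-6 m⁴.
τ_max = T·r/J = 653.0 × 0.0297 / 1.222×10^-6 = 1.587×10^7 Pa.

2300 psi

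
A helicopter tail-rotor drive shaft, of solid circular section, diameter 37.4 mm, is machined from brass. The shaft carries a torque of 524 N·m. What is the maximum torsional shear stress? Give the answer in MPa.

51.0 MPa

J = πd⁴/32 = π(0.0374)⁴/32 = 1.921×10^-7 m⁴.
τ_max = T·r/J = 524.0 × 0.0187 / 1.921×10^-7 = 5.101×10^7 Pa.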